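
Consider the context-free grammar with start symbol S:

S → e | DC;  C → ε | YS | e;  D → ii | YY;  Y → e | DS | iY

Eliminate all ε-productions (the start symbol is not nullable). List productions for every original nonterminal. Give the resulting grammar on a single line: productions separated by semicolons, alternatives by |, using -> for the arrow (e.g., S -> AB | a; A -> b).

S -> D | e | DC; C -> e | YS; D -> YY | ii; Y -> e | DS | iY

Nullable set: {C}.
S -> DC: C nullable, giving D | DC.
Drop C -> ε.
Unchanged (no nullable symbols): S -> e; C -> YS; C -> e; D -> YY; D -> ii; Y -> DS; Y -> e; Y -> iY.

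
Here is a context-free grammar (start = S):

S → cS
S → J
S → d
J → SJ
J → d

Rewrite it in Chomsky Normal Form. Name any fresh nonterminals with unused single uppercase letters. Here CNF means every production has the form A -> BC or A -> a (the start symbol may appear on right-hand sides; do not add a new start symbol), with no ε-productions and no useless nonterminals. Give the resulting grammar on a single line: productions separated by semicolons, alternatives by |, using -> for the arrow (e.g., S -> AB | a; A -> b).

S -> d | AS | SJ; A -> c; J -> d | SJ

No ε-productions.
After unit-elimination: S -> d | SJ | cS; J -> d | SJ.
TERM: introduce A -> c and substitute in every rule of length ≥2.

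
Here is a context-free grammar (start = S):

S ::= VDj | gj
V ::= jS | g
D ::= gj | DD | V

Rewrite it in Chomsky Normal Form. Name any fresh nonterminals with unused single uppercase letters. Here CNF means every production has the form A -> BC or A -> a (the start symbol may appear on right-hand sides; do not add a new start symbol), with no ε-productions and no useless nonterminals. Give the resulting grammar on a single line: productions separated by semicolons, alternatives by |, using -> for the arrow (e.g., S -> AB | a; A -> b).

S -> AB | VC; A -> g; B -> j; C -> DB; D -> g | AB | BS | DD; V -> g | BS

No ε-productions.
After unit-elimination: S -> gj | VDj; D -> g | DD | gj | jS; V -> g | jS.
TERM: introduce A -> g, B -> j and substitute in every rule of length ≥2.
BIN: S -> VDB becomes S -> VC, C -> DB.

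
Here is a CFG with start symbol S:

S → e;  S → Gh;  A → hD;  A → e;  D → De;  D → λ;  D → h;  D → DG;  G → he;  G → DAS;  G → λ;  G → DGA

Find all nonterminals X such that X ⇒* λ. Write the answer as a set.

{D, G}

Directly nullable (have an ε-rule): {D, G}.
Not nullable: A, S — each has a terminal in every rule's right-hand side or depends on a non-nullable symbol.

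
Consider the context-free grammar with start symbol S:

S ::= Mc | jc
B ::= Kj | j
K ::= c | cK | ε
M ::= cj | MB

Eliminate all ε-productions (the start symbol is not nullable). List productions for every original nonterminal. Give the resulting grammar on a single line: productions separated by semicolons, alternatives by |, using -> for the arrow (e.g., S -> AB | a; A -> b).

Nullable set: {K}.
B -> Kj: K nullable, giving Kj | j.
Drop K -> ε.
K -> cK: K nullable, giving c | cK.
Unchanged (no nullable symbols): S -> Mc; S -> jc; B -> j; K -> c; M -> MB; M -> cj.

S -> Mc | jc; B -> j | Kj; K -> c | cK; M -> MB | cj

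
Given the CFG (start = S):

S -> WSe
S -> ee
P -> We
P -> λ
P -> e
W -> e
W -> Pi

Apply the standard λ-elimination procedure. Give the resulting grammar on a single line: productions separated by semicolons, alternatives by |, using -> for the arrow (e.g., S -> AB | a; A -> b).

S -> ee | WSe; P -> e | We; W -> e | i | Pi

Nullable set: {P}.
Drop P -> λ.
W -> Pi: P nullable, giving Pi | i.
Unchanged (no nullable symbols): S -> WSe; S -> ee; P -> We; P -> e; W -> e.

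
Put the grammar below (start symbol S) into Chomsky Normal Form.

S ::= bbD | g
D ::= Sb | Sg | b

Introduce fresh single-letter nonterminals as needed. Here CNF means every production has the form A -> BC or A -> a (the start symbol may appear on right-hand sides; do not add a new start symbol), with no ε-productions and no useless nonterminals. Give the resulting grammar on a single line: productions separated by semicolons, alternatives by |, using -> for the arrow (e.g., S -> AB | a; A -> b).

S -> g | AC; A -> b; B -> g; C -> AD; D -> b | SA | SB

No ε-productions.
No unit productions to eliminate.
TERM: introduce A -> b, B -> g and substitute in every rule of length ≥2.
BIN: S -> AAD becomes S -> AC, C -> AD.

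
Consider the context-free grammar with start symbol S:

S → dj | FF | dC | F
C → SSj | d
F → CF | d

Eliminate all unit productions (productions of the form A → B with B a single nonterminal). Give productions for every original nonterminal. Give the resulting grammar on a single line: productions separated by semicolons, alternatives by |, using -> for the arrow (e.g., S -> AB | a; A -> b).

Unit productions: S->F.
Unit pairs (A ⇒* B via units): (S,F).
S: inherits non-unit rules of {F, S} → CF | FF | d | dC | dj.
C: inherits non-unit rules of {C} → SSj | d.
F: inherits non-unit rules of {F} → CF | d.

S -> d | CF | FF | dC | dj; C -> d | SSj; F -> d | CF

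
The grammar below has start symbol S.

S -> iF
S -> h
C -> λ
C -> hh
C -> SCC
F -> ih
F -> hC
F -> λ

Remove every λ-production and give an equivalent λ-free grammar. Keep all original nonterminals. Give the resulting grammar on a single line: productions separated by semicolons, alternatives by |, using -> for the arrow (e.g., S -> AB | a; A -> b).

S -> h | i | iF; C -> S | SC | hh | SCC; F -> h | hC | ih

Nullable set: {C, F}.
S -> iF: F nullable, giving i | iF.
Drop C -> λ.
C -> SCC: C, C nullable, giving S | SC | SCC.
Drop F -> λ.
F -> hC: C nullable, giving h | hC.
Unchanged (no nullable symbols): S -> h; C -> hh; F -> ih.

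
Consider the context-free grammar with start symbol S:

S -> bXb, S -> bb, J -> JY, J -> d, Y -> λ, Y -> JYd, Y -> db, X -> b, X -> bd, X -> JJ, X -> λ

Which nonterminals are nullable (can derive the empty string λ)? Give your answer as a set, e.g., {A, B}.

Directly nullable (have an ε-rule): {X, Y}.
Not nullable: J, S — each has a terminal in every rule's right-hand side or depends on a non-nullable symbol.

{X, Y}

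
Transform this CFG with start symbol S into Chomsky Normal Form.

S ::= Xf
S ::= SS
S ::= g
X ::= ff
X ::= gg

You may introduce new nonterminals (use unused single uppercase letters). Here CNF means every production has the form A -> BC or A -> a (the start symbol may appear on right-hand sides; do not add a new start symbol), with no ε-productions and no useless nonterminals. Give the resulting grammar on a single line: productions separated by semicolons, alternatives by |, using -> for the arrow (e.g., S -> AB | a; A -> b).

S -> g | SS | XA; A -> f; B -> g; X -> AA | BB

No ε-productions.
No unit productions to eliminate.
TERM: introduce A -> f, B -> g and substitute in every rule of length ≥2.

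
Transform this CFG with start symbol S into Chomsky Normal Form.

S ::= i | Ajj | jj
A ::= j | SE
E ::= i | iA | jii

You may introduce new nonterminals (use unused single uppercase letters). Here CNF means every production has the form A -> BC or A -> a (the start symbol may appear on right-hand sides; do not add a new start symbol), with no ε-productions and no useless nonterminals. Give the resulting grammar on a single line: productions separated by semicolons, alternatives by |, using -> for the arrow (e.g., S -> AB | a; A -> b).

No ε-productions.
No unit productions to eliminate.
TERM: introduce B -> i, C -> j and substitute in every rule of length ≥2.
BIN: E -> CBB becomes E -> CD, D -> BB; S -> ACC becomes S -> AF, F -> CC.

S -> i | AF | CC; A -> j | SE; B -> i; C -> j; D -> BB; E -> i | BA | CD; F -> CC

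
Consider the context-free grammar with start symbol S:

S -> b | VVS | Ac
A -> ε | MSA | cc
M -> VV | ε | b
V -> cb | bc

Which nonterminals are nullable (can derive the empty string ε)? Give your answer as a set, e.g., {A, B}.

{A, M}

Directly nullable (have an ε-rule): {A, M}.
Not nullable: S, V — each has a terminal in every rule's right-hand side or depends on a non-nullable symbol.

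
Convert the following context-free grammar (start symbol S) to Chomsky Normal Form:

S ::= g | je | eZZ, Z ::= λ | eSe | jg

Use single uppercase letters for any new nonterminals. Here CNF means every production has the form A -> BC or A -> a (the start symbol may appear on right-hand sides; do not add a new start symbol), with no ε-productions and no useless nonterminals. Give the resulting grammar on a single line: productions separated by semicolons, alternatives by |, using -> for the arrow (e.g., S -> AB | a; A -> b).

Nullable: {Z}; after ε-elimination: S -> e | g | eZ | je | eZZ; Z -> jg | eSe.
No unit productions to eliminate.
TERM: introduce A -> e, C -> g, B -> j and substitute in every rule of length ≥2.
BIN: S -> AZZ becomes S -> AD, D -> ZZ; Z -> ASA becomes Z -> AE, E -> SA.

S -> e | g | AD | AZ | BA; A -> e; B -> j; C -> g; D -> ZZ; E -> SA; Z -> AE | BC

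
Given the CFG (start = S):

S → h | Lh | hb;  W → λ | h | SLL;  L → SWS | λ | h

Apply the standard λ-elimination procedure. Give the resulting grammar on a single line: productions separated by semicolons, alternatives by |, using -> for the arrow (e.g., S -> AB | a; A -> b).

S -> h | Lh | hb; L -> h | SS | SWS; W -> S | h | SL | SLL

Nullable set: {L, W}.
S -> Lh: L nullable, giving Lh | h.
Drop L -> λ.
L -> SWS: W nullable, giving SS | SWS.
Drop W -> λ.
W -> SLL: L, L nullable, giving S | SL | SLL.
Unchanged (no nullable symbols): S -> h; S -> hb; L -> h; W -> h.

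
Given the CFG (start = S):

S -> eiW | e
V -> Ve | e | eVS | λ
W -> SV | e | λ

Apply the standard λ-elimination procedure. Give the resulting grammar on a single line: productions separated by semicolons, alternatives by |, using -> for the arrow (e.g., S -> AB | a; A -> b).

S -> e | ei | eiW; V -> e | Ve | eS | eVS; W -> S | e | SV

Nullable set: {V, W}.
S -> eiW: W nullable, giving ei | eiW.
Drop V -> λ.
V -> Ve: V nullable, giving Ve | e.
V -> eVS: V nullable, giving eS | eVS.
Drop W -> λ.
W -> SV: V nullable, giving S | SV.
Unchanged (no nullable symbols): S -> e; V -> e; W -> e.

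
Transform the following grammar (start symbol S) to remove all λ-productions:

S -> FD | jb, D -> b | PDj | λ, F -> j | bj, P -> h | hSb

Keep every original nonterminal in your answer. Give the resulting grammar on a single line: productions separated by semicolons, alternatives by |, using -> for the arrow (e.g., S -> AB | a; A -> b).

Nullable set: {D}.
S -> FD: D nullable, giving F | FD.
Drop D -> λ.
D -> PDj: D nullable, giving PDj | Pj.
Unchanged (no nullable symbols): S -> jb; D -> b; F -> bj; F -> j; P -> h; P -> hSb.

S -> F | FD | jb; D -> b | Pj | PDj; F -> j | bj; P -> h | hSb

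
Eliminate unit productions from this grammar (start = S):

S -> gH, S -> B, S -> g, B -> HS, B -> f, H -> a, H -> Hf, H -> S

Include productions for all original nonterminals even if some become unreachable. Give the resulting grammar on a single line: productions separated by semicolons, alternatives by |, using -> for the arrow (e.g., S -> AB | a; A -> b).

Unit productions: H->S, S->B.
Unit pairs (A ⇒* B via units): (H,B), (H,S), (S,B).
S: inherits non-unit rules of {B, S} → HS | f | g | gH.
B: inherits non-unit rules of {B} → HS | f.
H: inherits non-unit rules of {B, H, S} → HS | Hf | a | f | g | gH.

S -> f | g | HS | gH; B -> f | HS; H -> a | f | g | HS | Hf | gH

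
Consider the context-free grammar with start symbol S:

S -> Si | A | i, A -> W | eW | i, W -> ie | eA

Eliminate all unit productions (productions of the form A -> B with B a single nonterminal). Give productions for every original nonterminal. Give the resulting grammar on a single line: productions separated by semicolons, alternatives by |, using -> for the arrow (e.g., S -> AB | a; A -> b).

Unit productions: A->W, S->A.
Unit pairs (A ⇒* B via units): (A,W), (S,A), (S,W).
S: inherits non-unit rules of {A, S, W} → Si | eA | eW | i | ie.
A: inherits non-unit rules of {A, W} → eA | eW | i | ie.
W: inherits non-unit rules of {W} → eA | ie.

S -> i | Si | eA | eW | ie; A -> i | eA | eW | ie; W -> eA | ie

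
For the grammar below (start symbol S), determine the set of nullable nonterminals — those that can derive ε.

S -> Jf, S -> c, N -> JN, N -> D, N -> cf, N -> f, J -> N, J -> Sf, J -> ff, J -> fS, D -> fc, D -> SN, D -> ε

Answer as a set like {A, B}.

{D, J, N}

Directly nullable (have an ε-rule): {D}.
N is nullable via N -> D (every symbol on the right is already known nullable).
J is nullable via J -> N (every symbol on the right is already known nullable).
Not nullable: S — each has a terminal in every rule's right-hand side or depends on a non-nullable symbol.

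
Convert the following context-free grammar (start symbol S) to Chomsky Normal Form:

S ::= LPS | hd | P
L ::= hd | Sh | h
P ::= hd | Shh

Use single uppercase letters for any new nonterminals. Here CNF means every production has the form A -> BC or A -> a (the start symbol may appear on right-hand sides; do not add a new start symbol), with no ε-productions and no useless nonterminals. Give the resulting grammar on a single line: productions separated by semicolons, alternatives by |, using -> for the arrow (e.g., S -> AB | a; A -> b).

S -> AB | LD | SE; A -> h; B -> d; C -> AA; D -> PS; E -> AA; L -> h | AB | SA; P -> AB | SC

No ε-productions.
After unit-elimination: S -> hd | LPS | Shh; L -> h | Sh | hd; P -> hd | Shh.
TERM: introduce B -> d, A -> h and substitute in every rule of length ≥2.
BIN: P -> SAA becomes P -> SC, C -> AA; S -> LPS becomes S -> LD, D -> PS; S -> SAA becomes S -> SE, E -> AA.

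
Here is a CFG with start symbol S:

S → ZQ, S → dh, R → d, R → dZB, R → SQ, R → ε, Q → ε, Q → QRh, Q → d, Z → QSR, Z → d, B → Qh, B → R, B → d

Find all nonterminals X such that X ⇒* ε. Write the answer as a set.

Directly nullable (have an ε-rule): {Q, R}.
B is nullable via B -> R (every symbol on the right is already known nullable).
Not nullable: S, Z — each has a terminal in every rule's right-hand side or depends on a non-nullable symbol.

{B, Q, R}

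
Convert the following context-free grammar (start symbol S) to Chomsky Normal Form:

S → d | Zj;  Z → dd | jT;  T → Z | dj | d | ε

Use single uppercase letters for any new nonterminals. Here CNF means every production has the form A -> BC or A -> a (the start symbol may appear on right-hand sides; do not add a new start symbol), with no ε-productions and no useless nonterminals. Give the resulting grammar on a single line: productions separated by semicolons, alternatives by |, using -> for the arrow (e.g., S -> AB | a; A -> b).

S -> d | ZA; A -> j; B -> d; T -> d | j | AT | BA | BB; Z -> j | AT | BB

Nullable: {T}; after ε-elimination: S -> d | Zj; T -> Z | d | dj; Z -> j | dd | jT.
After unit-elimination: S -> d | Zj; T -> d | j | dd | dj | jT; Z -> j | dd | jT.
TERM: introduce B -> d, A -> j and substitute in every rule of length ≥2.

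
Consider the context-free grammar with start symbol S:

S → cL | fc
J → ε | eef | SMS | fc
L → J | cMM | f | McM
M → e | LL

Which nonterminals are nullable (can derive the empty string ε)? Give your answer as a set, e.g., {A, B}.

{J, L, M}

Directly nullable (have an ε-rule): {J}.
L is nullable via L -> J (every symbol on the right is already known nullable).
M is nullable via M -> LL (every symbol on the right is already known nullable).
Not nullable: S — each has a terminal in every rule's right-hand side or depends on a non-nullable symbol.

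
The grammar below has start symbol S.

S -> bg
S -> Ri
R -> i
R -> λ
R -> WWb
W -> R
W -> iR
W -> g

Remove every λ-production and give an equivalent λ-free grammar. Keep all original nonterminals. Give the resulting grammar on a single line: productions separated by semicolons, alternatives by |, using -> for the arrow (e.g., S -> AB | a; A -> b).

Nullable set: {R, W}.
S -> Ri: R nullable, giving Ri | i.
Drop R -> λ.
R -> WWb: W, W nullable, giving WWb | Wb | b.
W -> R: R nullable, giving R.
W -> iR: R nullable, giving i | iR.
Unchanged (no nullable symbols): S -> bg; R -> i; W -> g.

S -> i | Ri | bg; R -> b | i | Wb | WWb; W -> R | g | i | iR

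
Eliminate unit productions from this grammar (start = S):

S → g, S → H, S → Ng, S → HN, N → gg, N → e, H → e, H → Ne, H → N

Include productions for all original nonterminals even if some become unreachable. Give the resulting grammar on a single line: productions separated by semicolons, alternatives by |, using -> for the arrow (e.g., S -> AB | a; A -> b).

Unit productions: H->N, S->H.
Unit pairs (A ⇒* B via units): (H,N), (S,H), (S,N).
S: inherits non-unit rules of {H, N, S} → HN | Ne | Ng | e | g | gg.
H: inherits non-unit rules of {H, N} → Ne | e | gg.
N: inherits non-unit rules of {N} → e | gg.

S -> e | g | HN | Ne | Ng | gg; H -> e | Ne | gg; N -> e | gg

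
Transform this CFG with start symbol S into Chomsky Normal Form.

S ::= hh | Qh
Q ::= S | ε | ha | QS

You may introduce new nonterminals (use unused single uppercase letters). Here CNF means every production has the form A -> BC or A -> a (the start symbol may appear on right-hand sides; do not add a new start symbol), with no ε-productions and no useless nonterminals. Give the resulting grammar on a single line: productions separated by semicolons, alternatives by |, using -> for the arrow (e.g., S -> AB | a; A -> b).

Nullable: {Q}; after ε-elimination: S -> h | Qh | hh; Q -> S | QS | ha.
After unit-elimination: S -> h | Qh | hh; Q -> h | QS | Qh | ha | hh.
TERM: introduce B -> a, A -> h and substitute in every rule of length ≥2.

S -> h | AA | QA; A -> h; B -> a; Q -> h | AA | AB | QA | QS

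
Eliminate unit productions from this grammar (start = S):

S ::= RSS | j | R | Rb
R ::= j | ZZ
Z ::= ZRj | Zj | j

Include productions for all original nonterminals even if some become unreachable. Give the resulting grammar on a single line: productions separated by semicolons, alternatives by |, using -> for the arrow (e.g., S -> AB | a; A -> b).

S -> j | Rb | ZZ | RSS; R -> j | ZZ; Z -> j | Zj | ZRj

Unit productions: S->R.
Unit pairs (A ⇒* B via units): (S,R).
S: inherits non-unit rules of {R, S} → RSS | Rb | ZZ | j.
R: inherits non-unit rules of {R} → ZZ | j.
Z: inherits non-unit rules of {Z} → ZRj | Zj | j.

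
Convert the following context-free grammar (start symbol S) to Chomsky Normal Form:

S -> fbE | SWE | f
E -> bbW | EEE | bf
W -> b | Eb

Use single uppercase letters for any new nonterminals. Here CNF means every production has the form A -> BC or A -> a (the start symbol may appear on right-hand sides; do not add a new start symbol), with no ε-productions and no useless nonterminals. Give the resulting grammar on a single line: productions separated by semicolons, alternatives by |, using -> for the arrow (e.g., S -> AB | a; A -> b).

S -> f | BF | SG; A -> b; B -> f; C -> AW; D -> EE; E -> AB | AC | ED; F -> AE; G -> WE; W -> b | EA

No ε-productions.
No unit productions to eliminate.
TERM: introduce A -> b, B -> f and substitute in every rule of length ≥2.
BIN: E -> AAW becomes E -> AC, C -> AW; E -> EEE becomes E -> ED, D -> EE; S -> BAE becomes S -> BF, F -> AE; S -> SWE becomes S -> SG, G -> WE.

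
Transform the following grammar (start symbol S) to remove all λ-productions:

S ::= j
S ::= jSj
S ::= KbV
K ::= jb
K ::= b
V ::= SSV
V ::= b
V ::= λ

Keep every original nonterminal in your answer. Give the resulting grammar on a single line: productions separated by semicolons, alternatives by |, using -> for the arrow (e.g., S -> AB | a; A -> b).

S -> j | Kb | KbV | jSj; K -> b | jb; V -> b | SS | SSV

Nullable set: {V}.
S -> KbV: V nullable, giving Kb | KbV.
Drop V -> λ.
V -> SSV: V nullable, giving SS | SSV.
Unchanged (no nullable symbols): S -> j; S -> jSj; K -> b; K -> jb; V -> b.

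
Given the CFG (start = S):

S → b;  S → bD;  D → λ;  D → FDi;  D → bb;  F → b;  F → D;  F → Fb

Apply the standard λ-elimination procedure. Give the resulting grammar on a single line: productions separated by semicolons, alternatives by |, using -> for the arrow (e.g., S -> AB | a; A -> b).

S -> b | bD; D -> i | Di | Fi | bb | FDi; F -> D | b | Fb

Nullable set: {D, F}.
S -> bD: D nullable, giving b | bD.
Drop D -> λ.
D -> FDi: F, D nullable, giving Di | FDi | Fi | i.
F -> D: D nullable, giving D.
F -> Fb: F nullable, giving Fb | b.
Unchanged (no nullable symbols): S -> b; D -> bb; F -> b.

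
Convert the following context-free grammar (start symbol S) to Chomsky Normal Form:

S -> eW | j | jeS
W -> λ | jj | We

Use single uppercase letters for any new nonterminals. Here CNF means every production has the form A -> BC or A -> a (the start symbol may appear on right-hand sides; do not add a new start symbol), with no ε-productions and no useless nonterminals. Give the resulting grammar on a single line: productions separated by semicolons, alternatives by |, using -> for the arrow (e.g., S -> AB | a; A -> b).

S -> e | j | AW | BC; A -> e; B -> j; C -> AS; W -> e | BB | WA

Nullable: {W}; after ε-elimination: S -> e | j | eW | jeS; W -> e | We | jj.
No unit productions to eliminate.
TERM: introduce A -> e, B -> j and substitute in every rule of length ≥2.
BIN: S -> BAS becomes S -> BC, C -> AS.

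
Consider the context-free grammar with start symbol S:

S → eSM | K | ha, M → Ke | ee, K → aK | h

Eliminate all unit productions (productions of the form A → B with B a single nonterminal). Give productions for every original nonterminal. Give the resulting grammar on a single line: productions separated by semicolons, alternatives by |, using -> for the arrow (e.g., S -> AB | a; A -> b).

Unit productions: S->K.
Unit pairs (A ⇒* B via units): (S,K).
S: inherits non-unit rules of {K, S} → aK | eSM | h | ha.
K: inherits non-unit rules of {K} → aK | h.
M: inherits non-unit rules of {M} → Ke | ee.

S -> h | aK | ha | eSM; K -> h | aK; M -> Ke | ee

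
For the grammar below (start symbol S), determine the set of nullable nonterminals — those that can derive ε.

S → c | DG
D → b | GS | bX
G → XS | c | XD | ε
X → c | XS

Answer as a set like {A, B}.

Directly nullable (have an ε-rule): {G}.
Not nullable: D, S, X — each has a terminal in every rule's right-hand side or depends on a non-nullable symbol.

{G}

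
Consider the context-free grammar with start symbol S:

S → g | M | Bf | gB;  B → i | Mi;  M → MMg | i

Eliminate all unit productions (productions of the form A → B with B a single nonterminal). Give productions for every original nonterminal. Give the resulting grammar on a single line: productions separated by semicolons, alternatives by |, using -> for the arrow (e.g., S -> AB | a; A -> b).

Unit productions: S->M.
Unit pairs (A ⇒* B via units): (S,M).
S: inherits non-unit rules of {M, S} → Bf | MMg | g | gB | i.
B: inherits non-unit rules of {B} → Mi | i.
M: inherits non-unit rules of {M} → MMg | i.

S -> g | i | Bf | gB | MMg; B -> i | Mi; M -> i | MMg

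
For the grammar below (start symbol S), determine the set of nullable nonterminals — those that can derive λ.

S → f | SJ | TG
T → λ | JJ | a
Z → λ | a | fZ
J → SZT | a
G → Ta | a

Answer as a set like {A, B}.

Directly nullable (have an ε-rule): {T, Z}.
Not nullable: G, J, S — each has a terminal in every rule's right-hand side or depends on a non-nullable symbol.

{T, Z}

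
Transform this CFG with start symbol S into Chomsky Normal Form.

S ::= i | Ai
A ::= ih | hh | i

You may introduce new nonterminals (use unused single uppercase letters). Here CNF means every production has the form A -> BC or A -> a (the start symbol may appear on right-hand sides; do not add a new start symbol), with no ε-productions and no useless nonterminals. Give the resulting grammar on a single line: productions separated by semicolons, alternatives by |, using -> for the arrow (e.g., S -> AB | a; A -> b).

No ε-productions.
No unit productions to eliminate.
TERM: introduce B -> h, C -> i and substitute in every rule of length ≥2.

S -> i | AC; A -> i | BB | CB; B -> h; C -> i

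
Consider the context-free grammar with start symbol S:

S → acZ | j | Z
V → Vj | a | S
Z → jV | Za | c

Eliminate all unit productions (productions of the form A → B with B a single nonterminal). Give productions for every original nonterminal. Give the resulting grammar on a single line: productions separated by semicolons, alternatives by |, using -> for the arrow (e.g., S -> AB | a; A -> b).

S -> c | j | Za | jV | acZ; V -> a | c | j | Vj | Za | jV | acZ; Z -> c | Za | jV

Unit productions: S->Z, V->S.
Unit pairs (A ⇒* B via units): (S,Z), (V,S), (V,Z).
S: inherits non-unit rules of {S, Z} → Za | acZ | c | j | jV.
V: inherits non-unit rules of {S, V, Z} → Vj | Za | a | acZ | c | j | jV.
Z: inherits non-unit rules of {Z} → Za | c | jV.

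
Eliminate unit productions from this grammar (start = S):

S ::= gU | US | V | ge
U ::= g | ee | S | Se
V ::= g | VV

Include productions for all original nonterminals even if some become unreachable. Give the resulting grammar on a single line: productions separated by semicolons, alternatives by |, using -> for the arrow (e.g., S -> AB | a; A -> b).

S -> g | US | VV | gU | ge; U -> g | Se | US | VV | ee | gU | ge; V -> g | VV

Unit productions: S->V, U->S.
Unit pairs (A ⇒* B via units): (S,V), (U,S), (U,V).
S: inherits non-unit rules of {S, V} → US | VV | g | gU | ge.
U: inherits non-unit rules of {S, U, V} → Se | US | VV | ee | g | gU | ge.
V: inherits non-unit rules of {V} → VV | g.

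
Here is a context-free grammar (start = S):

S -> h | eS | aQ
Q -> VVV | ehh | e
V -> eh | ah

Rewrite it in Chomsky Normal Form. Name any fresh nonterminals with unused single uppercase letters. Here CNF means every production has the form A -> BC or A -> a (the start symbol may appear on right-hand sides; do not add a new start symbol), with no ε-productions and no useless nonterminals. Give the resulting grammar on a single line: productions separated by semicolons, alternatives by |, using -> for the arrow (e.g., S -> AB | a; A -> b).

No ε-productions.
No unit productions to eliminate.
TERM: introduce C -> a, A -> e, B -> h and substitute in every rule of length ≥2.
BIN: Q -> ABB becomes Q -> AD, D -> BB; Q -> VVV becomes Q -> VE, E -> VV.

S -> h | AS | CQ; A -> e; B -> h; C -> a; D -> BB; E -> VV; Q -> e | AD | VE; V -> AB | CB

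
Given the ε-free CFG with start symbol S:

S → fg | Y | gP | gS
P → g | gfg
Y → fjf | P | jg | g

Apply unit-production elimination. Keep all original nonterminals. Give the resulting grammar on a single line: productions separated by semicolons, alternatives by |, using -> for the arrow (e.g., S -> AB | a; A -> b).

S -> g | fg | gP | gS | jg | fjf | gfg; P -> g | gfg; Y -> g | jg | fjf | gfg

Unit productions: S->Y, Y->P.
Unit pairs (A ⇒* B via units): (S,P), (S,Y), (Y,P).
S: inherits non-unit rules of {P, S, Y} → fg | fjf | g | gP | gS | gfg | jg.
P: inherits non-unit rules of {P} → g | gfg.
Y: inherits non-unit rules of {P, Y} → fjf | g | gfg | jg.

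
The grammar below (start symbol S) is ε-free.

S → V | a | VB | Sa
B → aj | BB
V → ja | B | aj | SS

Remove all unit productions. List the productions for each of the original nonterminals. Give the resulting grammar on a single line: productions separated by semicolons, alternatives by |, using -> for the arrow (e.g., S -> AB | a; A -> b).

Unit productions: S->V, V->B.
Unit pairs (A ⇒* B via units): (S,B), (S,V), (V,B).
S: inherits non-unit rules of {B, S, V} → BB | SS | Sa | VB | a | aj | ja.
B: inherits non-unit rules of {B} → BB | aj.
V: inherits non-unit rules of {B, V} → BB | SS | aj | ja.

S -> a | BB | SS | Sa | VB | aj | ja; B -> BB | aj; V -> BB | SS | aj | ja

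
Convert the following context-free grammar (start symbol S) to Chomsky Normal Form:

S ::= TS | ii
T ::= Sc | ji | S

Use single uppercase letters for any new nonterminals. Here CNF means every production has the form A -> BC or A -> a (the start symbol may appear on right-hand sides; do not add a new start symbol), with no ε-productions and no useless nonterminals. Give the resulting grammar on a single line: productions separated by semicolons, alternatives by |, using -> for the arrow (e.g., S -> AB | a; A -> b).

No ε-productions.
After unit-elimination: S -> TS | ii; T -> Sc | TS | ii | ji.
TERM: introduce B -> c, A -> i, C -> j and substitute in every rule of length ≥2.

S -> AA | TS; A -> i; B -> c; C -> j; T -> AA | CA | SB | TS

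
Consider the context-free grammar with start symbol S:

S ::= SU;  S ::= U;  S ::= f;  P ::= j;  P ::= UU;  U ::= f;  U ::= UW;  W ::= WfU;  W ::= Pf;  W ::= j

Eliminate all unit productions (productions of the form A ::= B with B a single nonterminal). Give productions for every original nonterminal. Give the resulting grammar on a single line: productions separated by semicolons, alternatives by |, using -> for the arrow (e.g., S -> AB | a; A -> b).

S -> f | SU | UW; P -> j | UU; U -> f | UW; W -> j | Pf | WfU

Unit productions: S->U.
Unit pairs (A ⇒* B via units): (S,U).
S: inherits non-unit rules of {S, U} → SU | UW | f.
P: inherits non-unit rules of {P} → UU | j.
U: inherits non-unit rules of {U} → UW | f.
W: inherits non-unit rules of {W} → Pf | WfU | j.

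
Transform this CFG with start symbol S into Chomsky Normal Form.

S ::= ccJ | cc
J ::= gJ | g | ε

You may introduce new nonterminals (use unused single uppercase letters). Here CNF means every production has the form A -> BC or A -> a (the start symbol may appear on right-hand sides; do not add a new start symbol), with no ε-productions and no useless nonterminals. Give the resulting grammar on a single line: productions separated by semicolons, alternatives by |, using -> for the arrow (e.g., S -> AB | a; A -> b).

Nullable: {J}; after ε-elimination: S -> cc | ccJ; J -> g | gJ.
No unit productions to eliminate.
TERM: introduce B -> c, A -> g and substitute in every rule of length ≥2.
BIN: S -> BBJ becomes S -> BC, C -> BJ.

S -> BB | BC; A -> g; B -> c; C -> BJ; J -> g | AJ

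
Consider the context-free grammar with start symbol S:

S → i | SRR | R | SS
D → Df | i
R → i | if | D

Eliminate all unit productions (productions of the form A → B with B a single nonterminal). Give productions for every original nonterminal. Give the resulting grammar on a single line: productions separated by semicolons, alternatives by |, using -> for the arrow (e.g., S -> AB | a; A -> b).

S -> i | Df | SS | if | SRR; D -> i | Df; R -> i | Df | if

Unit productions: R->D, S->R.
Unit pairs (A ⇒* B via units): (R,D), (S,D), (S,R).
S: inherits non-unit rules of {D, R, S} → Df | SRR | SS | i | if.
D: inherits non-unit rules of {D} → Df | i.
R: inherits non-unit rules of {D, R} → Df | i | if.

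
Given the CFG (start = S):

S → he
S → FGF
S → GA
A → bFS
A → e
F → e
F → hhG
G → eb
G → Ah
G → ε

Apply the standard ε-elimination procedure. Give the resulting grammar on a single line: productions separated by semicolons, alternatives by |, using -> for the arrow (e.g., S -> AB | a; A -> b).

S -> A | FF | GA | he | FGF; A -> e | bFS; F -> e | hh | hhG; G -> Ah | eb

Nullable set: {G}.
S -> FGF: G nullable, giving FF | FGF.
S -> GA: G nullable, giving A | GA.
F -> hhG: G nullable, giving hh | hhG.
Drop G -> ε.
Unchanged (no nullable symbols): S -> he; A -> bFS; A -> e; F -> e; G -> Ah; G -> eb.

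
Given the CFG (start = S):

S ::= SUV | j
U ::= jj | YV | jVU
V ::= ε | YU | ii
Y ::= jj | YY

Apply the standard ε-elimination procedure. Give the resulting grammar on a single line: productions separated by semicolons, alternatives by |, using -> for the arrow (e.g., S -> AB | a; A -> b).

S -> j | SU | SUV; U -> Y | YV | jU | jj | jVU; V -> YU | ii; Y -> YY | jj

Nullable set: {V}.
S -> SUV: V nullable, giving SU | SUV.
U -> YV: V nullable, giving Y | YV.
U -> jVU: V nullable, giving jU | jVU.
Drop V -> ε.
Unchanged (no nullable symbols): S -> j; U -> jj; V -> YU; V -> ii; Y -> YY; Y -> jj.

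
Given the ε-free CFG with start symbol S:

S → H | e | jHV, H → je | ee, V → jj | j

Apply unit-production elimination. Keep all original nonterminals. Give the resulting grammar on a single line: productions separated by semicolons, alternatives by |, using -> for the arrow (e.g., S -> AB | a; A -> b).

Unit productions: S->H.
Unit pairs (A ⇒* B via units): (S,H).
S: inherits non-unit rules of {H, S} → e | ee | jHV | je.
H: inherits non-unit rules of {H} → ee | je.
V: inherits non-unit rules of {V} → j | jj.

S -> e | ee | je | jHV; H -> ee | je; V -> j | jj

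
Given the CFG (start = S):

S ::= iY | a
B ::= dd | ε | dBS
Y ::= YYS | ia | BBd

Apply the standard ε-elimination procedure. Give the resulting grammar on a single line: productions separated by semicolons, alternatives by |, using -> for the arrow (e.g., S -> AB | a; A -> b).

S -> a | iY; B -> dS | dd | dBS; Y -> d | Bd | ia | BBd | YYS

Nullable set: {B}.
Drop B -> ε.
B -> dBS: B nullable, giving dBS | dS.
Y -> BBd: B, B nullable, giving BBd | Bd | d.
Unchanged (no nullable symbols): S -> a; S -> iY; B -> dd; Y -> YYS; Y -> ia.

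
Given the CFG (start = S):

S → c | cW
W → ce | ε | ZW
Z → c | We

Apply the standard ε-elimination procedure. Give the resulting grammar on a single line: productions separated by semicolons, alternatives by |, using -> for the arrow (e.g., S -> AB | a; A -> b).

Nullable set: {W}.
S -> cW: W nullable, giving c | cW.
Drop W -> ε.
W -> ZW: W nullable, giving Z | ZW.
Z -> We: W nullable, giving We | e.
Unchanged (no nullable symbols): S -> c; W -> ce; Z -> c.

S -> c | cW; W -> Z | ZW | ce; Z -> c | e | We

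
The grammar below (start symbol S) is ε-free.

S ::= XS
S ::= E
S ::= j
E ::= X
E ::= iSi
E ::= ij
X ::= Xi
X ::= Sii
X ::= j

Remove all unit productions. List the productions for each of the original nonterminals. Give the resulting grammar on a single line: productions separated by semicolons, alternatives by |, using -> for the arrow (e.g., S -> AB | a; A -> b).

Unit productions: E->X, S->E.
Unit pairs (A ⇒* B via units): (E,X), (S,E), (S,X).
S: inherits non-unit rules of {E, S, X} → Sii | XS | Xi | iSi | ij | j.
E: inherits non-unit rules of {E, X} → Sii | Xi | iSi | ij | j.
X: inherits non-unit rules of {X} → Sii | Xi | j.

S -> j | XS | Xi | ij | Sii | iSi; E -> j | Xi | ij | Sii | iSi; X -> j | Xi | Sii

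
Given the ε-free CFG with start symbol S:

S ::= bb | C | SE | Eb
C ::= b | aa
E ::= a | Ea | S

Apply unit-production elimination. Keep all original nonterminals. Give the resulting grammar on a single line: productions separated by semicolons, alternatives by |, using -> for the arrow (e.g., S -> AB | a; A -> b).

Unit productions: E->S, S->C.
Unit pairs (A ⇒* B via units): (E,C), (E,S), (S,C).
S: inherits non-unit rules of {C, S} → Eb | SE | aa | b | bb.
C: inherits non-unit rules of {C} → aa | b.
E: inherits non-unit rules of {C, E, S} → Ea | Eb | SE | a | aa | b | bb.

S -> b | Eb | SE | aa | bb; C -> b | aa; E -> a | b | Ea | Eb | SE | aa | bb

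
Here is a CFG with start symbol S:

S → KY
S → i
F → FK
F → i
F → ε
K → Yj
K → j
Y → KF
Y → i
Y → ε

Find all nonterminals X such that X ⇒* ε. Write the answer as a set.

Directly nullable (have an ε-rule): {F, Y}.
Not nullable: K, S — each has a terminal in every rule's right-hand side or depends on a non-nullable symbol.

{F, Y}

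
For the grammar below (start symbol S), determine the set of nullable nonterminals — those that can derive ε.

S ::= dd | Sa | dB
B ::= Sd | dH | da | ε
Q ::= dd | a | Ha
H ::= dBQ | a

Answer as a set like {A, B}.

{B}

Directly nullable (have an ε-rule): {B}.
Not nullable: H, Q, S — each has a terminal in every rule's right-hand side or depends on a non-nullable symbol.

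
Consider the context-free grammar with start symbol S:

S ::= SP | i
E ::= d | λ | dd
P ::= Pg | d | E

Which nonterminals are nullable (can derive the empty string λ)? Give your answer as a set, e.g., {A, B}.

Directly nullable (have an ε-rule): {E}.
P is nullable via P -> E (every symbol on the right is already known nullable).
Not nullable: S — each has a terminal in every rule's right-hand side or depends on a non-nullable symbol.

{E, P}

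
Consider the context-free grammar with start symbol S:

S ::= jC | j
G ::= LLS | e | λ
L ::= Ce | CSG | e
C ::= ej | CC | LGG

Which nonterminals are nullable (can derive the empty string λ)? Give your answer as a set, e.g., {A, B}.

Directly nullable (have an ε-rule): {G}.
Not nullable: C, L, S — each has a terminal in every rule's right-hand side or depends on a non-nullable symbol.

{G}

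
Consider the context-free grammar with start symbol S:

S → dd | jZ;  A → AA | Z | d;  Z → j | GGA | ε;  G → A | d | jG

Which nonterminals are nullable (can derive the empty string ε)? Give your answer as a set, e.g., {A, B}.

Directly nullable (have an ε-rule): {Z}.
A is nullable via A -> Z (every symbol on the right is already known nullable).
G is nullable via G -> A (every symbol on the right is already known nullable).
Not nullable: S — each has a terminal in every rule's right-hand side or depends on a non-nullable symbol.

{A, G, Z}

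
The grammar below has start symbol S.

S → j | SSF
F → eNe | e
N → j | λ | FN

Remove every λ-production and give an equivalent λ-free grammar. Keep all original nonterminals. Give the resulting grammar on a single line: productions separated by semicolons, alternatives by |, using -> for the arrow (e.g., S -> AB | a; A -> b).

S -> j | SSF; F -> e | ee | eNe; N -> F | j | FN

Nullable set: {N}.
F -> eNe: N nullable, giving eNe | ee.
Drop N -> λ.
N -> FN: N nullable, giving F | FN.
Unchanged (no nullable symbols): S -> SSF; S -> j; F -> e; N -> j.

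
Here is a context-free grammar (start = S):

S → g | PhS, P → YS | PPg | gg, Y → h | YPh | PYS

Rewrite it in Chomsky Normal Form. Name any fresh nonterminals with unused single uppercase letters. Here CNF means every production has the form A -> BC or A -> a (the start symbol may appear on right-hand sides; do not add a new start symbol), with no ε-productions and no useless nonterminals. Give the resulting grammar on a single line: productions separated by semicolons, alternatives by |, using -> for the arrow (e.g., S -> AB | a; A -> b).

No ε-productions.
No unit productions to eliminate.
TERM: introduce A -> g, B -> h and substitute in every rule of length ≥2.
BIN: P -> PPA becomes P -> PC, C -> PA; S -> PBS becomes S -> PD, D -> BS; Y -> PYS becomes Y -> PE, E -> YS; Y -> YPB becomes Y -> YF, F -> PB.

S -> g | PD; A -> g; B -> h; C -> PA; D -> BS; E -> YS; F -> PB; P -> AA | PC | YS; Y -> h | PE | YF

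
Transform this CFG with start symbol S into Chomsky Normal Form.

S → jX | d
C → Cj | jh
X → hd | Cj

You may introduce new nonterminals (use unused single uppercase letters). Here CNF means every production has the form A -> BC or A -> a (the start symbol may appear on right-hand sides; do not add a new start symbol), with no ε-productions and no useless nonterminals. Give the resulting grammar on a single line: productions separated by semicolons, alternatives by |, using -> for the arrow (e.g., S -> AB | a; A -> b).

No ε-productions.
No unit productions to eliminate.
TERM: introduce D -> d, B -> h, A -> j and substitute in every rule of length ≥2.

S -> d | AX; A -> j; B -> h; C -> AB | CA; D -> d; X -> BD | CA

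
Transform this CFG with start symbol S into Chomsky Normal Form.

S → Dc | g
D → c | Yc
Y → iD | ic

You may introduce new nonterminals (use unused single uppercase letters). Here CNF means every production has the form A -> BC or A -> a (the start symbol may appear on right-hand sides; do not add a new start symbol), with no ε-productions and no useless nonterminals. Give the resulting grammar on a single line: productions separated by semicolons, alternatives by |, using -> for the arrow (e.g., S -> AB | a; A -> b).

No ε-productions.
No unit productions to eliminate.
TERM: introduce A -> c, B -> i and substitute in every rule of length ≥2.

S -> g | DA; A -> c; B -> i; D -> c | YA; Y -> BA | BD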